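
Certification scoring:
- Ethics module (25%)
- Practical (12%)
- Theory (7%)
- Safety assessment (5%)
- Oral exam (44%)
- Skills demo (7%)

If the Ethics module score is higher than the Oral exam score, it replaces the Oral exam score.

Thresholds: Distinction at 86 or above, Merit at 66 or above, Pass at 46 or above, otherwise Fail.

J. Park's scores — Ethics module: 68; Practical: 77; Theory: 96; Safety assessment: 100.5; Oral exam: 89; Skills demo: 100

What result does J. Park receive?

Ethics module (68) ≤ Oral exam (89), so Oral exam stays at 89.
Weighted total:
  Ethics module 68 × 0.25 = 17
  Practical 77 × 0.12 = 9.24
  Theory 96 × 0.07 = 6.72
  Safety assessment 100.5 × 0.05 = 5.025
  Oral exam 89 × 0.44 = 39.16
  Skills demo 100 × 0.07 = 7
Sum = 84.145
84.145 is ≥ 66 and < 86 → Merit

Merit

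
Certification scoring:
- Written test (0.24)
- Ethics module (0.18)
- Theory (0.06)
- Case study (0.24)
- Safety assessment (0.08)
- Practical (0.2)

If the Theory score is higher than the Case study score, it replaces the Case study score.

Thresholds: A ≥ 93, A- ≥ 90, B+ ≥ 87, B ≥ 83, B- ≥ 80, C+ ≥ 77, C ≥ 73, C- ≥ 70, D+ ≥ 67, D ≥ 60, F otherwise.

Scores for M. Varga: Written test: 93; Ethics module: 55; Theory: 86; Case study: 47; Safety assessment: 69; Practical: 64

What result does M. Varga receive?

Theory (86) > Case study (47), so Case study counts as 86.
Weighted total:
  Written test 93 × 0.24 = 22.32
  Ethics module 55 × 0.18 = 9.9
  Theory 86 × 0.06 = 5.16
  Case study 86 × 0.24 = 20.64
  Safety assessment 69 × 0.08 = 5.52
  Practical 64 × 0.2 = 12.8
Sum = 76.34
76.34 is ≥ 73 and < 77 → C

C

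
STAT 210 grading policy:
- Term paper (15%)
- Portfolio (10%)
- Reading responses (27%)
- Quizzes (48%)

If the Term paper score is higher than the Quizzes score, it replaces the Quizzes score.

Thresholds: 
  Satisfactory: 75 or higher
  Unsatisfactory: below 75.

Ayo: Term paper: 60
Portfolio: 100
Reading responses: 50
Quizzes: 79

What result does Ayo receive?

Term paper (60) ≤ Quizzes (79), so Quizzes stays at 79.
Weighted total:
  Term paper 60 × 0.15 = 9
  Portfolio 100 × 0.1 = 10
  Reading responses 50 × 0.27 = 13.5
  Quizzes 79 × 0.48 = 37.92
Sum = 70.42
70.42 < 75 → Unsatisfactory

Unsatisfactory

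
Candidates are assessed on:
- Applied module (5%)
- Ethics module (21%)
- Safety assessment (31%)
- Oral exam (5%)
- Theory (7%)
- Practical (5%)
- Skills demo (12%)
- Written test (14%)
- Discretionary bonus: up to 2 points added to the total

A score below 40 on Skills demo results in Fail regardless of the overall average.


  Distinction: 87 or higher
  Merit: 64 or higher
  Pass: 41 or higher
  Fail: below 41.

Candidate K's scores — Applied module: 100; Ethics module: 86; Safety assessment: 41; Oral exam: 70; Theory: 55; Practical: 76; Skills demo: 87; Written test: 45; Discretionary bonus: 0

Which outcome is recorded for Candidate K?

Pass

Skills demo score 87 ≥ 40: minimum met.
Weighted total:
  Applied module 100 × 0.05 = 5
  Ethics module 86 × 0.21 = 18.06
  Safety assessment 41 × 0.31 = 12.71
  Oral exam 70 × 0.05 = 3.5
  Theory 55 × 0.07 = 3.85
  Practical 76 × 0.05 = 3.8
  Skills demo 87 × 0.12 = 10.44
  Written test 45 × 0.14 = 6.3
Sum = 63.66
Discretionary bonus: 63.66 + 0 = 63.66
63.66 is ≥ 41 and < 64 → Pass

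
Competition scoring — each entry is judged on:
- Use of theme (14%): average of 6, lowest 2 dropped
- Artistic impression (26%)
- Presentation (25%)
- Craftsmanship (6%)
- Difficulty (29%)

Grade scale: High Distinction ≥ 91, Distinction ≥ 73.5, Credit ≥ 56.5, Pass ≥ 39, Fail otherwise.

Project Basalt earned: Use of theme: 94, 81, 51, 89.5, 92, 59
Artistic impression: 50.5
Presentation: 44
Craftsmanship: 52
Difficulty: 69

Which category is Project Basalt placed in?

Use of theme: drop 51, 59 → average of remaining 4 = 356.5/4 = 89.125
Weighted total:
  Use of theme 89.125 × 0.14 = 12.4775
  Artistic impression 50.5 × 0.26 = 13.13
  Presentation 44 × 0.25 = 11
  Craftsmanship 52 × 0.06 = 3.12
  Difficulty 69 × 0.29 = 20.01
Sum = 59.7375
59.7375 is ≥ 56.5 and < 73.5 → Credit

Credit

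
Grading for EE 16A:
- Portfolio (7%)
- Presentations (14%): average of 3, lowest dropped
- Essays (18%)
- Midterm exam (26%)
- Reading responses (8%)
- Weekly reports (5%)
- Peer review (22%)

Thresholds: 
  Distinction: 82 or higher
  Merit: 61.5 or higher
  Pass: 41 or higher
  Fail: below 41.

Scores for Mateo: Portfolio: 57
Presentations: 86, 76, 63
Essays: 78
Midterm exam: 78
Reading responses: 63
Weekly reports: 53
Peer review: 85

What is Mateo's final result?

Presentations: drop 63 → average of remaining 2 = 162/2 = 81
Weighted total:
  Portfolio 57 × 0.07 = 3.99
  Presentations 81 × 0.14 = 11.34
  Essays 78 × 0.18 = 14.04
  Midterm exam 78 × 0.26 = 20.28
  Reading responses 63 × 0.08 = 5.04
  Weekly reports 53 × 0.05 = 2.65
  Peer review 85 × 0.22 = 18.7
Sum = 76.04
76.04 is ≥ 61.5 and < 82 → Merit

Merit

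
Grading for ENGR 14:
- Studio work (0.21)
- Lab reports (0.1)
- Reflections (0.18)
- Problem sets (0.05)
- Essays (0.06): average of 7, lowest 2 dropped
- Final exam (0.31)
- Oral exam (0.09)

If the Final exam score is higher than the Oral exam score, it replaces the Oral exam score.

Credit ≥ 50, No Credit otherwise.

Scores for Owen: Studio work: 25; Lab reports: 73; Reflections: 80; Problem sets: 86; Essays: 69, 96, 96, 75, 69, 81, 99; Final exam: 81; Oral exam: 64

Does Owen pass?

Credit

Essays: drop 69, 69 → average of remaining 5 = 447/5 = 89.4
Final exam (81) > Oral exam (64), so Oral exam counts as 81.
Weighted total:
  Studio work 25 × 0.21 = 5.25
  Lab reports 73 × 0.1 = 7.3
  Reflections 80 × 0.18 = 14.4
  Problem sets 86 × 0.05 = 4.3
  Essays 89.4 × 0.06 = 5.364
  Final exam 81 × 0.31 = 25.11
  Oral exam 81 × 0.09 = 7.29
Sum = 69.014
69.014 ≥ 50 → Credit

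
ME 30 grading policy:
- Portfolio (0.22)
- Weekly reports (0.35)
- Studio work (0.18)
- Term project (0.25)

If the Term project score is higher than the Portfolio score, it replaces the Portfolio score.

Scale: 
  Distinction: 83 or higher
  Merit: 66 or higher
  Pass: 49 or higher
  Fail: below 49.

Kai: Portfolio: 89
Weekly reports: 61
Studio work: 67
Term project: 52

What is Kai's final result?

Pass

Term project (52) ≤ Portfolio (89), so Portfolio stays at 89.
Weighted total:
  Portfolio 89 × 0.22 = 19.58
  Weekly reports 61 × 0.35 = 21.35
  Studio work 67 × 0.18 = 12.06
  Term project 52 × 0.25 = 13
Sum = 65.99
65.99 is ≥ 49 and < 66 → Pass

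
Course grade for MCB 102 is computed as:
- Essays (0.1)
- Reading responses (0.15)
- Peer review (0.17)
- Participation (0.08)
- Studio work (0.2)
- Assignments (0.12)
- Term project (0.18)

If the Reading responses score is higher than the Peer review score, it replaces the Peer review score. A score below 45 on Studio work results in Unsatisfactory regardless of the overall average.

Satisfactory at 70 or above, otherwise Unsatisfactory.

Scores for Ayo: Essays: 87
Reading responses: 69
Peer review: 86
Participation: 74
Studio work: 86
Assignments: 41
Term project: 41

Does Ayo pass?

Unsatisfactory

Reading responses (69) ≤ Peer review (86), so Peer review stays at 86.
Studio work score 86 ≥ 45: minimum met.
Weighted total:
  Essays 87 × 0.1 = 8.7
  Reading responses 69 × 0.15 = 10.35
  Peer review 86 × 0.17 = 14.62
  Participation 74 × 0.08 = 5.92
  Studio work 86 × 0.2 = 17.2
  Assignments 41 × 0.12 = 4.92
  Term project 41 × 0.18 = 7.38
Sum = 69.09
69.09 < 70 → Unsatisfactory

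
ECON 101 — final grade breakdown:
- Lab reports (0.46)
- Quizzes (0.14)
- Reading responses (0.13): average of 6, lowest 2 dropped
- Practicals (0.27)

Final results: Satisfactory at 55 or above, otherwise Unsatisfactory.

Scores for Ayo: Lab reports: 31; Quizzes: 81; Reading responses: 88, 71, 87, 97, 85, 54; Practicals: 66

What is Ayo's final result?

Satisfactory

Reading responses: drop 54, 71 → average of remaining 4 = 357/4 = 89.25
Weighted total:
  Lab reports 31 × 0.46 = 14.26
  Quizzes 81 × 0.14 = 11.34
  Reading responses 89.25 × 0.13 = 11.6025
  Practicals 66 × 0.27 = 17.82
Sum = 55.0225
55.0225 ≥ 55 → Satisfactory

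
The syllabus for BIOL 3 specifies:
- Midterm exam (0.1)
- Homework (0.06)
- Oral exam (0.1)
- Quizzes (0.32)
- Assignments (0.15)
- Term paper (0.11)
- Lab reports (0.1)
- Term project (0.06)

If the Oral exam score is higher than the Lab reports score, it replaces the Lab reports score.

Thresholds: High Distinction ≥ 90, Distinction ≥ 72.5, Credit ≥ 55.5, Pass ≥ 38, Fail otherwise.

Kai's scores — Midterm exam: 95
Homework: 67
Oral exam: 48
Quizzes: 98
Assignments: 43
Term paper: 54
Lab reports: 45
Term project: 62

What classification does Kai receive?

Credit

Oral exam (48) > Lab reports (45), so Lab reports counts as 48.
Weighted total:
  Midterm exam 95 × 0.1 = 9.5
  Homework 67 × 0.06 = 4.02
  Oral exam 48 × 0.1 = 4.8
  Quizzes 98 × 0.32 = 31.36
  Assignments 43 × 0.15 = 6.45
  Term paper 54 × 0.11 = 5.94
  Lab reports 48 × 0.1 = 4.8
  Term project 62 × 0.06 = 3.72
Sum = 70.59
70.59 is ≥ 55.5 and < 72.5 → Credit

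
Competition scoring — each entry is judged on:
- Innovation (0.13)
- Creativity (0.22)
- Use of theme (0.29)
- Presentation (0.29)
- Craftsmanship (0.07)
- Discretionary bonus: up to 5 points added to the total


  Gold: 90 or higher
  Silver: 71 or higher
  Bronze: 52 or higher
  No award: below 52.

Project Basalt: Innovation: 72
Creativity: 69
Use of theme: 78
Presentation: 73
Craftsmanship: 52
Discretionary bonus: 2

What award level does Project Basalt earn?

Silver

Weighted total:
  Innovation 72 × 0.13 = 9.36
  Creativity 69 × 0.22 = 15.18
  Use of theme 78 × 0.29 = 22.62
  Presentation 73 × 0.29 = 21.17
  Craftsmanship 52 × 0.07 = 3.64
Sum = 71.97
Discretionary bonus: 71.97 + 2 = 73.97
73.97 is ≥ 71 and < 90 → Silver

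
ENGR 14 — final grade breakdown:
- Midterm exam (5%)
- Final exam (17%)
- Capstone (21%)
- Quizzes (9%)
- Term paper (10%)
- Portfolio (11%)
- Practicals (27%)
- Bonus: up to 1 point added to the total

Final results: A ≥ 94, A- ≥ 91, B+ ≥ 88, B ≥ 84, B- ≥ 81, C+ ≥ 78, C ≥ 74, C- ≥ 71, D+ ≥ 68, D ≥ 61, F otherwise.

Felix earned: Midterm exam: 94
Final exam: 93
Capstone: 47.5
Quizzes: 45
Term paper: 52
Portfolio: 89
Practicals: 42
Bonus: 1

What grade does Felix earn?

Weighted total:
  Midterm exam 94 × 0.05 = 4.7
  Final exam 93 × 0.17 = 15.81
  Capstone 47.5 × 0.21 = 9.975
  Quizzes 45 × 0.09 = 4.05
  Term paper 52 × 0.1 = 5.2
  Portfolio 89 × 0.11 = 9.79
  Practicals 42 × 0.27 = 11.34
Sum = 60.865
Bonus: 60.865 + 1 = 61.865
61.865 is ≥ 61 and < 68 → D

D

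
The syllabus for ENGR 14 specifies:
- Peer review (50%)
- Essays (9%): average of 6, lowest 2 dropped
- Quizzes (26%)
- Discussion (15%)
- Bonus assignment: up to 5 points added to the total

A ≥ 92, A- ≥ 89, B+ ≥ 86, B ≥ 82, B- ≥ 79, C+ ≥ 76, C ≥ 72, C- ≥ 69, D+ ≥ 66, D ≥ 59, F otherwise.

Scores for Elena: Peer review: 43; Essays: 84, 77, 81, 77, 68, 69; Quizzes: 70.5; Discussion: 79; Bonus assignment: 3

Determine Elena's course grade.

Essays: drop 68, 69 → average of remaining 4 = 319/4 = 79.75
Weighted total:
  Peer review 43 × 0.5 = 21.5
  Essays 79.75 × 0.09 = 7.1775
  Quizzes 70.5 × 0.26 = 18.33
  Discussion 79 × 0.15 = 11.85
Sum = 58.8575
Bonus assignment: 58.8575 + 3 = 61.8575
61.8575 is ≥ 59 and < 66 → D

D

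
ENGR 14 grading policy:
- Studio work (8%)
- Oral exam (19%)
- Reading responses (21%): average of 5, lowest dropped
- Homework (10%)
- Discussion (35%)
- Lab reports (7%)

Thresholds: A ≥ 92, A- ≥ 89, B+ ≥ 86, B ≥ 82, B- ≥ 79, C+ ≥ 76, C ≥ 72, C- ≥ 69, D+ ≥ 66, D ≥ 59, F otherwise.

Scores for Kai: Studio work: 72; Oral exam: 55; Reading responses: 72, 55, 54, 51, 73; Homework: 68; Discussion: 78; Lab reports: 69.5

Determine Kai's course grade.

Reading responses: drop 51 → average of remaining 4 = 254/4 = 63.5
Weighted total:
  Studio work 72 × 0.08 = 5.76
  Oral exam 55 × 0.19 = 10.45
  Reading responses 63.5 × 0.21 = 13.335
  Homework 68 × 0.1 = 6.8
  Discussion 78 × 0.35 = 27.3
  Lab reports 69.5 × 0.07 = 4.865
Sum = 68.51
68.51 is ≥ 66 and < 69 → D+

D+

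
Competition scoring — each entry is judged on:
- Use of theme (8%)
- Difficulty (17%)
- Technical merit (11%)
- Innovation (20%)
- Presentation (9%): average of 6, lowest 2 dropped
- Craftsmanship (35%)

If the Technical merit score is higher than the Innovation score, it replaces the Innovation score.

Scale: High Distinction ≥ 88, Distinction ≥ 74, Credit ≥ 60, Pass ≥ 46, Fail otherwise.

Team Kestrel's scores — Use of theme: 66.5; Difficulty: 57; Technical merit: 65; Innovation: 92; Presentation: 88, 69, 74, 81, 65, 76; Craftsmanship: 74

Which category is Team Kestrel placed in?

Presentation: drop 65, 69 → average of remaining 4 = 319/4 = 79.75
Technical merit (65) ≤ Innovation (92), so Innovation stays at 92.
Weighted total:
  Use of theme 66.5 × 0.08 = 5.32
  Difficulty 57 × 0.17 = 9.69
  Technical merit 65 × 0.11 = 7.15
  Innovation 92 × 0.2 = 18.4
  Presentation 79.75 × 0.09 = 7.1775
  Craftsmanship 74 × 0.35 = 25.9
Sum = 73.6375
73.6375 is ≥ 60 and < 74 → Credit

Credit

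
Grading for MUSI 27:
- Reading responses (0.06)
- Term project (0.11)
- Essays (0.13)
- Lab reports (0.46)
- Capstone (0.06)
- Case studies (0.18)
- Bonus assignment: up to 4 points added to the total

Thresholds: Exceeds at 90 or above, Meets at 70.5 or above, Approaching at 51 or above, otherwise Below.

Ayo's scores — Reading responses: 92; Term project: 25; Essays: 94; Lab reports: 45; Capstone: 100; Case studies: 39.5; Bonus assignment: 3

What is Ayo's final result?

Weighted total:
  Reading responses 92 × 0.06 = 5.52
  Term project 25 × 0.11 = 2.75
  Essays 94 × 0.13 = 12.22
  Lab reports 45 × 0.46 = 20.7
  Capstone 100 × 0.06 = 6
  Case studies 39.5 × 0.18 = 7.11
Sum = 54.3
Bonus assignment: 54.3 + 3 = 57.3
57.3 is ≥ 51 and < 70.5 → Approaching

Approaching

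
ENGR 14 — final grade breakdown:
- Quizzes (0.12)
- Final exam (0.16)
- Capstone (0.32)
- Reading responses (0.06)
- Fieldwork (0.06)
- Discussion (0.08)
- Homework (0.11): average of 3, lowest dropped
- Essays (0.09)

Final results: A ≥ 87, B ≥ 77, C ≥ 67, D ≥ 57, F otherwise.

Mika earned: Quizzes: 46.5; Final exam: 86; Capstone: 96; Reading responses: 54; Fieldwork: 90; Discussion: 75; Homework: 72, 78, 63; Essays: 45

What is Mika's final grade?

Homework: drop 63 → average of remaining 2 = 150/2 = 75
Weighted total:
  Quizzes 46.5 × 0.12 = 5.58
  Final exam 86 × 0.16 = 13.76
  Capstone 96 × 0.32 = 30.72
  Reading responses 54 × 0.06 = 3.24
  Fieldwork 90 × 0.06 = 5.4
  Discussion 75 × 0.08 = 6
  Homework 75 × 0.11 = 8.25
  Essays 45 × 0.09 = 4.05
Sum = 77
77 is ≥ 77 and < 87 → B

B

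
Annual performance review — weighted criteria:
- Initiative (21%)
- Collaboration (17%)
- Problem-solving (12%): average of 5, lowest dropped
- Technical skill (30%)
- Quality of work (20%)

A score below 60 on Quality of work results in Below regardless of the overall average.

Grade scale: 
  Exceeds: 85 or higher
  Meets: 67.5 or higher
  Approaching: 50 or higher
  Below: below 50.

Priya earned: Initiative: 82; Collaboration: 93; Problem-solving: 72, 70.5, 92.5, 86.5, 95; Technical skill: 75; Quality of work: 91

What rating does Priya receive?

Problem-solving: drop 70.5 → average of remaining 4 = 346/4 = 86.5
Quality of work score 91 ≥ 60: minimum met.
Weighted total:
  Initiative 82 × 0.21 = 17.22
  Collaboration 93 × 0.17 = 15.81
  Problem-solving 86.5 × 0.12 = 10.38
  Technical skill 75 × 0.3 = 22.5
  Quality of work 91 × 0.2 = 18.2
Sum = 84.11
84.11 is ≥ 67.5 and < 85 → Meets

Meets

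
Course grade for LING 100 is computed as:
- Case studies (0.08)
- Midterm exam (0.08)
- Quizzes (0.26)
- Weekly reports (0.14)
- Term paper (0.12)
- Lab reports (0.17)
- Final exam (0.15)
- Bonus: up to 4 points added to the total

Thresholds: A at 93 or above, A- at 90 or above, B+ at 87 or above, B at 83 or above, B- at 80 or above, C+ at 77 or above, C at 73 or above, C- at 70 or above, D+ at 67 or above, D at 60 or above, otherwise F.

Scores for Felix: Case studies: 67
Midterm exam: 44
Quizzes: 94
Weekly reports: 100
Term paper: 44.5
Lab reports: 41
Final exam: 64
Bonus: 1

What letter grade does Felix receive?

C-

Weighted total:
  Case studies 67 × 0.08 = 5.36
  Midterm exam 44 × 0.08 = 3.52
  Quizzes 94 × 0.26 = 24.44
  Weekly reports 100 × 0.14 = 14
  Term paper 44.5 × 0.12 = 5.34
  Lab reports 41 × 0.17 = 6.97
  Final exam 64 × 0.15 = 9.6
Sum = 69.23
Bonus: 69.23 + 1 = 70.23
70.23 is ≥ 70 and < 73 → C-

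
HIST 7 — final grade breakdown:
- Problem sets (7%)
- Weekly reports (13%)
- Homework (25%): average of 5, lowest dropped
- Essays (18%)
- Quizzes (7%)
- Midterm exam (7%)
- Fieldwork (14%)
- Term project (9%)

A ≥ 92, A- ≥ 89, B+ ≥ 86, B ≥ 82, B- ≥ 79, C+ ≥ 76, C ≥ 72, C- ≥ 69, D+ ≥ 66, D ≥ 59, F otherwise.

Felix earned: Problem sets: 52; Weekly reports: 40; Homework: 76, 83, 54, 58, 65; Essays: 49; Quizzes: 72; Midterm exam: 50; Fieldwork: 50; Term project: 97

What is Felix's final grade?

Homework: drop 54 → average of remaining 4 = 282/4 = 70.5
Weighted total:
  Problem sets 52 × 0.07 = 3.64
  Weekly reports 40 × 0.13 = 5.2
  Homework 70.5 × 0.25 = 17.625
  Essays 49 × 0.18 = 8.82
  Quizzes 72 × 0.07 = 5.04
  Midterm exam 50 × 0.07 = 3.5
  Fieldwork 50 × 0.14 = 7
  Term project 97 × 0.09 = 8.73
Sum = 59.555
59.555 is ≥ 59 and < 66 → D

D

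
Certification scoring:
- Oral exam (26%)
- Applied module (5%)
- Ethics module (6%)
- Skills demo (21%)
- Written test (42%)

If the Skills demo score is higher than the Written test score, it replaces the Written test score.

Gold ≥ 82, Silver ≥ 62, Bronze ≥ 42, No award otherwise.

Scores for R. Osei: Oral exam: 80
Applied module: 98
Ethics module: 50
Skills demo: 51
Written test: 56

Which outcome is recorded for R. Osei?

Silver

Skills demo (51) ≤ Written test (56), so Written test stays at 56.
Weighted total:
  Oral exam 80 × 0.26 = 20.8
  Applied module 98 × 0.05 = 4.9
  Ethics module 50 × 0.06 = 3
  Skills demo 51 × 0.21 = 10.71
  Written test 56 × 0.42 = 23.52
Sum = 62.93
62.93 is ≥ 62 and < 82 → Silver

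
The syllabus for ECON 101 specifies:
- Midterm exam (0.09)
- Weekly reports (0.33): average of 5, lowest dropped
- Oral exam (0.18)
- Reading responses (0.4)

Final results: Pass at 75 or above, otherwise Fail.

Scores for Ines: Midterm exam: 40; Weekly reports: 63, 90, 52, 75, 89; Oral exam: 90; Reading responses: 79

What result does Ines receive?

Pass

Weekly reports: drop 52 → average of remaining 4 = 317/4 = 79.25
Weighted total:
  Midterm exam 40 × 0.09 = 3.6
  Weekly reports 79.25 × 0.33 = 26.1525
  Oral exam 90 × 0.18 = 16.2
  Reading responses 79 × 0.4 = 31.6
Sum = 77.5525
77.5525 ≥ 75 → Pass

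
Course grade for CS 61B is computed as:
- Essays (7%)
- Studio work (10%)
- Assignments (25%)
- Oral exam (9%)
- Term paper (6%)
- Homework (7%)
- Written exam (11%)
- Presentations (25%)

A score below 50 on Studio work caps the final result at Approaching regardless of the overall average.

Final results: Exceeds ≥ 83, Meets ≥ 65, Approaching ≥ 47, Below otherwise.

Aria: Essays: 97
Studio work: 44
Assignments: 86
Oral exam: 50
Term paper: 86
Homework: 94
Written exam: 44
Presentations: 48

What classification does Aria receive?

Approaching

Studio work score 44 < 50: minimum not met.
Weighted total:
  Essays 97 × 0.07 = 6.79
  Studio work 44 × 0.1 = 4.4
  Assignments 86 × 0.25 = 21.5
  Oral exam 50 × 0.09 = 4.5
  Term paper 86 × 0.06 = 5.16
  Homework 94 × 0.07 = 6.58
  Written exam 44 × 0.11 = 4.84
  Presentations 48 × 0.25 = 12
Sum = 65.77
65.77 would be Meets; cap at Approaching applies → Approaching.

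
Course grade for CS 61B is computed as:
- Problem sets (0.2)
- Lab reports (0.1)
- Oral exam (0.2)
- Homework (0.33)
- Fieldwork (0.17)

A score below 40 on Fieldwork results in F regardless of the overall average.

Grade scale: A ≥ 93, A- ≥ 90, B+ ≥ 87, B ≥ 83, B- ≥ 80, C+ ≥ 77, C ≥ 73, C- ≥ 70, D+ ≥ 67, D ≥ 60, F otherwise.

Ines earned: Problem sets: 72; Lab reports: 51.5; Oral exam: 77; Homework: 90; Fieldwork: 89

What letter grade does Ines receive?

Fieldwork score 89 ≥ 40: minimum met.
Weighted total:
  Problem sets 72 × 0.2 = 14.4
  Lab reports 51.5 × 0.1 = 5.15
  Oral exam 77 × 0.2 = 15.4
  Homework 90 × 0.33 = 29.7
  Fieldwork 89 × 0.17 = 15.13
Sum = 79.78
79.78 is ≥ 77 and < 80 → C+

C+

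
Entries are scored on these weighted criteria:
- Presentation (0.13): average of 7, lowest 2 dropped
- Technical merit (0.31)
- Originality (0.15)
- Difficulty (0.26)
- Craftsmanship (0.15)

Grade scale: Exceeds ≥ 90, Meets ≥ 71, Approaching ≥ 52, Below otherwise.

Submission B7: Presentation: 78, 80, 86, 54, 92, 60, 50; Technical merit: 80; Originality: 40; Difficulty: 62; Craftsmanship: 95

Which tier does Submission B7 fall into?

Meets

Presentation: drop 50, 54 → average of remaining 5 = 396/5 = 79.2
Weighted total:
  Presentation 79.2 × 0.13 = 10.296
  Technical merit 80 × 0.31 = 24.8
  Originality 40 × 0.15 = 6
  Difficulty 62 × 0.26 = 16.12
  Craftsmanship 95 × 0.15 = 14.25
Sum = 71.466
71.466 is ≥ 71 and < 90 → Meets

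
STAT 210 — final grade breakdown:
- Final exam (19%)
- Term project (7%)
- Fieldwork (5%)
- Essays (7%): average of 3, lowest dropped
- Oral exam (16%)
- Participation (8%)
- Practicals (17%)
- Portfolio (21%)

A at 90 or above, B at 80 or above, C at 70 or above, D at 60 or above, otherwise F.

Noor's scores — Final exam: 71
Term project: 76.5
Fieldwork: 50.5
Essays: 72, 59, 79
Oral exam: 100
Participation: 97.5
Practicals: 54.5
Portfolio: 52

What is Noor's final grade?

Essays: drop 59 → average of remaining 2 = 151/2 = 75.5
Weighted total:
  Final exam 71 × 0.19 = 13.49
  Term project 76.5 × 0.07 = 5.355
  Fieldwork 50.5 × 0.05 = 2.525
  Essays 75.5 × 0.07 = 5.285
  Oral exam 100 × 0.16 = 16
  Participation 97.5 × 0.08 = 7.8
  Practicals 54.5 × 0.17 = 9.265
  Portfolio 52 × 0.21 = 10.92
Sum = 70.64
70.64 is ≥ 70 and < 80 → C

C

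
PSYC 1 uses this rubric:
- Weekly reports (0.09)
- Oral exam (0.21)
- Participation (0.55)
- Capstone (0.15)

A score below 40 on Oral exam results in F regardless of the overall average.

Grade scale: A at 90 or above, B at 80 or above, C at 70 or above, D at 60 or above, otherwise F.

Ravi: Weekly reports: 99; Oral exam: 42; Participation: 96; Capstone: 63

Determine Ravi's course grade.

C

Oral exam score 42 ≥ 40: minimum met.
Weighted total:
  Weekly reports 99 × 0.09 = 8.91
  Oral exam 42 × 0.21 = 8.82
  Participation 96 × 0.55 = 52.8
  Capstone 63 × 0.15 = 9.45
Sum = 79.98
79.98 is ≥ 70 and < 80 → C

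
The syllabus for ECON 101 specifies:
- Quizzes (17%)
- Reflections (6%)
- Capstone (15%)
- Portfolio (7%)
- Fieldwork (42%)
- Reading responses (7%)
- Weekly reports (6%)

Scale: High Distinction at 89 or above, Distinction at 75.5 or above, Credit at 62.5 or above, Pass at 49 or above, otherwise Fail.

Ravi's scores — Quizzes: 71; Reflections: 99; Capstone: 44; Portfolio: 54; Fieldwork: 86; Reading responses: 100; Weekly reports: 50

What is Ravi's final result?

Weighted total:
  Quizzes 71 × 0.17 = 12.07
  Reflections 99 × 0.06 = 5.94
  Capstone 44 × 0.15 = 6.6
  Portfolio 54 × 0.07 = 3.78
  Fieldwork 86 × 0.42 = 36.12
  Reading responses 100 × 0.07 = 7
  Weekly reports 50 × 0.06 = 3
Sum = 74.51
74.51 is ≥ 62.5 and < 75.5 → Credit

Credit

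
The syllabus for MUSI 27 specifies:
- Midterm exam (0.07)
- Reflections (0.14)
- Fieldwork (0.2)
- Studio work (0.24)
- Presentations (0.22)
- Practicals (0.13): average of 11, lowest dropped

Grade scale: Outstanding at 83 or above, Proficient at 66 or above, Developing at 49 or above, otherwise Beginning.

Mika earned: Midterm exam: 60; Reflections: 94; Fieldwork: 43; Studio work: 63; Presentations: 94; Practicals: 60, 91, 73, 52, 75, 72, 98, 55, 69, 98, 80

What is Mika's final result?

Proficient

Practicals: drop 52 → average of remaining 10 = 771/10 = 77.1
Weighted total:
  Midterm exam 60 × 0.07 = 4.2
  Reflections 94 × 0.14 = 13.16
  Fieldwork 43 × 0.2 = 8.6
  Studio work 63 × 0.24 = 15.12
  Presentations 94 × 0.22 = 20.68
  Practicals 77.1 × 0.13 = 10.023
Sum = 71.783
71.783 is ≥ 66 and < 83 → Proficient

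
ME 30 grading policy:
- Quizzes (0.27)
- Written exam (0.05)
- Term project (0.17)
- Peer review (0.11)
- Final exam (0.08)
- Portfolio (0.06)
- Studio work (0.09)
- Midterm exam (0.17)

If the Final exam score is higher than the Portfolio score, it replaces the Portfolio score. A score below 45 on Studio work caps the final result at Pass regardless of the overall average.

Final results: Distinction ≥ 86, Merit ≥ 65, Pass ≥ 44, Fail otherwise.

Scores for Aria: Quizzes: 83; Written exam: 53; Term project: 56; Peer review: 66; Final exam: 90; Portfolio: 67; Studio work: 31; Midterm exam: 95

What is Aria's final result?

Final exam (90) > Portfolio (67), so Portfolio counts as 90.
Studio work score 31 < 45: minimum not met.
Weighted total:
  Quizzes 83 × 0.27 = 22.41
  Written exam 53 × 0.05 = 2.65
  Term project 56 × 0.17 = 9.52
  Peer review 66 × 0.11 = 7.26
  Final exam 90 × 0.08 = 7.2
  Portfolio 90 × 0.06 = 5.4
  Studio work 31 × 0.09 = 2.79
  Midterm exam 95 × 0.17 = 16.15
Sum = 73.38
73.38 would be Merit; cap at Pass applies → Pass.

Pass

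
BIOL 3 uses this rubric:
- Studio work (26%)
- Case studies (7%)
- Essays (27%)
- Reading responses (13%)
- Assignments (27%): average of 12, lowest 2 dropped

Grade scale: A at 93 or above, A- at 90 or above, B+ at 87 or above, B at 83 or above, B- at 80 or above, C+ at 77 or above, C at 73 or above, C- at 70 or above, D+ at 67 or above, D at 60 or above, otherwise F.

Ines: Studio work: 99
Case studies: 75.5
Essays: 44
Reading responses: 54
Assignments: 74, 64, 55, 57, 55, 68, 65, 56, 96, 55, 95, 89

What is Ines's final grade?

Assignments: drop 55, 55 → average of remaining 10 = 719/10 = 71.9
Weighted total:
  Studio work 99 × 0.26 = 25.74
  Case studies 75.5 × 0.07 = 5.285
  Essays 44 × 0.27 = 11.88
  Reading responses 54 × 0.13 = 7.02
  Assignments 71.9 × 0.27 = 19.413
Sum = 69.338
69.338 is ≥ 67 and < 70 → D+

D+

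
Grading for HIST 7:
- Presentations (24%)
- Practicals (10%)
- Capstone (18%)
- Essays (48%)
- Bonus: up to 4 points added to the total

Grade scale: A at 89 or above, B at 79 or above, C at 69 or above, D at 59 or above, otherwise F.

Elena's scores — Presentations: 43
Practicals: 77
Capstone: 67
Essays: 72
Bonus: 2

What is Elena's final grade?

Weighted total:
  Presentations 43 × 0.24 = 10.32
  Practicals 77 × 0.1 = 7.7
  Capstone 67 × 0.18 = 12.06
  Essays 72 × 0.48 = 34.56
Sum = 64.64
Bonus: 64.64 + 2 = 66.64
66.64 is ≥ 59 and < 69 → D

D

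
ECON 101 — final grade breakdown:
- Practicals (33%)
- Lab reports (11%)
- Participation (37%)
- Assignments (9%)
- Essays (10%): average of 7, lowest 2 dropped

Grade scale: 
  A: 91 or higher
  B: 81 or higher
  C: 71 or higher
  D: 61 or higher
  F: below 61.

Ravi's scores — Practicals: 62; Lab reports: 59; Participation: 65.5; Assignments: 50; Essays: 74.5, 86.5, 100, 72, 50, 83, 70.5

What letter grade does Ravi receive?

Essays: drop 50, 70.5 → average of remaining 5 = 416/5 = 83.2
Weighted total:
  Practicals 62 × 0.33 = 20.46
  Lab reports 59 × 0.11 = 6.49
  Participation 65.5 × 0.37 = 24.235
  Assignments 50 × 0.09 = 4.5
  Essays 83.2 × 0.1 = 8.32
Sum = 64.005
64.005 is ≥ 61 and < 71 → D

D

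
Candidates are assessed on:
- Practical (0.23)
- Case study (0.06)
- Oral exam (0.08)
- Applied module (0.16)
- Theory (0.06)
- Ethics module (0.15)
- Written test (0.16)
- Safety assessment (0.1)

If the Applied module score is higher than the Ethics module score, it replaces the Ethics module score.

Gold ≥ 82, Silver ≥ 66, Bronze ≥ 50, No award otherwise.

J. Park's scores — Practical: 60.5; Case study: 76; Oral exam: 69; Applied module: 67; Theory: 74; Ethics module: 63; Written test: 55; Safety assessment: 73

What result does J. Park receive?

Applied module (67) > Ethics module (63), so Ethics module counts as 67.
Weighted total:
  Practical 60.5 × 0.23 = 13.915
  Case study 76 × 0.06 = 4.56
  Oral exam 69 × 0.08 = 5.52
  Applied module 67 × 0.16 = 10.72
  Theory 74 × 0.06 = 4.44
  Ethics module 67 × 0.15 = 10.05
  Written test 55 × 0.16 = 8.8
  Safety assessment 73 × 0.1 = 7.3
Sum = 65.305
65.305 is ≥ 50 and < 66 → Bronze

Bronze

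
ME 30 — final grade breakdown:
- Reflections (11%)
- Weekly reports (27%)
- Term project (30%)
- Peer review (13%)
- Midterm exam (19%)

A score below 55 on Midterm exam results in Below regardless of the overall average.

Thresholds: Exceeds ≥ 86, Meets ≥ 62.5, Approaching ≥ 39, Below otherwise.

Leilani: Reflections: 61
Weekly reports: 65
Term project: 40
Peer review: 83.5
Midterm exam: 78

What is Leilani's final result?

Midterm exam score 78 ≥ 55: minimum met.
Weighted total:
  Reflections 61 × 0.11 = 6.71
  Weekly reports 65 × 0.27 = 17.55
  Term project 40 × 0.3 = 12
  Peer review 83.5 × 0.13 = 10.855
  Midterm exam 78 × 0.19 = 14.82
Sum = 61.935
61.935 is ≥ 39 and < 62.5 → Approaching

Approaching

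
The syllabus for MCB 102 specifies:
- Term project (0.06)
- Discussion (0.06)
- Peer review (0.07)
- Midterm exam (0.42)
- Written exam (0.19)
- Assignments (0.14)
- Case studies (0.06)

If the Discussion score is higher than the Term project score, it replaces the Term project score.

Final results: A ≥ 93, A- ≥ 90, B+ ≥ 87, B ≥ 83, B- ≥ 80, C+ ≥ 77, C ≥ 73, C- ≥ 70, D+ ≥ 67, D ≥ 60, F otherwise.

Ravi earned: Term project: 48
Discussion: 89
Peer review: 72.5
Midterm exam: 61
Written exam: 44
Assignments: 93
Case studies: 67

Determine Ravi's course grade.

Discussion (89) > Term project (48), so Term project counts as 89.
Weighted total:
  Term project 89 × 0.06 = 5.34
  Discussion 89 × 0.06 = 5.34
  Peer review 72.5 × 0.07 = 5.075
  Midterm exam 61 × 0.42 = 25.62
  Written exam 44 × 0.19 = 8.36
  Assignments 93 × 0.14 = 13.02
  Case studies 67 × 0.06 = 4.02
Sum = 66.775
66.775 is ≥ 60 and < 67 → D

D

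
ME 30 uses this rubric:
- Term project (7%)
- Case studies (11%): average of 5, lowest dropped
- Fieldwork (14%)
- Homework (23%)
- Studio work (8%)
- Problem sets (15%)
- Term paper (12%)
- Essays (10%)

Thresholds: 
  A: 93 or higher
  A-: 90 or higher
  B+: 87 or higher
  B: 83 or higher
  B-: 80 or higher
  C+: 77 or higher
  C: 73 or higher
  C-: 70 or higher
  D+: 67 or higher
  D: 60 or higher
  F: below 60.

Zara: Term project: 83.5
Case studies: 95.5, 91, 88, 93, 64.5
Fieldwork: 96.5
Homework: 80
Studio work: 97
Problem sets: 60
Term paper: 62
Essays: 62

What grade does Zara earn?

Case studies: drop 64.5 → average of remaining 4 = 367.5/4 = 91.875
Weighted total:
  Term project 83.5 × 0.07 = 5.845
  Case studies 91.875 × 0.11 = 10.10625
  Fieldwork 96.5 × 0.14 = 13.51
  Homework 80 × 0.23 = 18.4
  Studio work 97 × 0.08 = 7.76
  Problem sets 60 × 0.15 = 9
  Term paper 62 × 0.12 = 7.44
  Essays 62 × 0.1 = 6.2
Sum = 78.26125
78.26125 is ≥ 77 and < 80 → C+

C+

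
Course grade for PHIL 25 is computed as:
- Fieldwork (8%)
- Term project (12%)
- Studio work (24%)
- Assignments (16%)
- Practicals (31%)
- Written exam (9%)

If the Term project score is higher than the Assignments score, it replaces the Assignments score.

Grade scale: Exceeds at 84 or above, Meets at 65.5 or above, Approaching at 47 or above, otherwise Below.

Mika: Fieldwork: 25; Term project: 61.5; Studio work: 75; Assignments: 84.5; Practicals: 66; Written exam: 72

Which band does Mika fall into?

Meets

Term project (61.5) ≤ Assignments (84.5), so Assignments stays at 84.5.
Weighted total:
  Fieldwork 25 × 0.08 = 2
  Term project 61.5 × 0.12 = 7.38
  Studio work 75 × 0.24 = 18
  Assignments 84.5 × 0.16 = 13.52
  Practicals 66 × 0.31 = 20.46
  Written exam 72 × 0.09 = 6.48
Sum = 67.84
67.84 is ≥ 65.5 and < 84 → Meets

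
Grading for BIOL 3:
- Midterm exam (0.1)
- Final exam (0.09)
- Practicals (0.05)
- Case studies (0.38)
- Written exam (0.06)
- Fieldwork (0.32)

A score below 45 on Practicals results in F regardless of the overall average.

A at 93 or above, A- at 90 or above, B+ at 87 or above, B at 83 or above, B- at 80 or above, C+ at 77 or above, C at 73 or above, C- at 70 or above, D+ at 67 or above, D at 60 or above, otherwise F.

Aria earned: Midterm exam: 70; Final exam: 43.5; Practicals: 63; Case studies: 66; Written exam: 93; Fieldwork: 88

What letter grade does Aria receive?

C-

Practicals score 63 ≥ 45: minimum met.
Weighted total:
  Midterm exam 70 × 0.1 = 7
  Final exam 43.5 × 0.09 = 3.915
  Practicals 63 × 0.05 = 3.15
  Case studies 66 × 0.38 = 25.08
  Written exam 93 × 0.06 = 5.58
  Fieldwork 88 × 0.32 = 28.16
Sum = 72.885
72.885 is ≥ 70 and < 73 → C-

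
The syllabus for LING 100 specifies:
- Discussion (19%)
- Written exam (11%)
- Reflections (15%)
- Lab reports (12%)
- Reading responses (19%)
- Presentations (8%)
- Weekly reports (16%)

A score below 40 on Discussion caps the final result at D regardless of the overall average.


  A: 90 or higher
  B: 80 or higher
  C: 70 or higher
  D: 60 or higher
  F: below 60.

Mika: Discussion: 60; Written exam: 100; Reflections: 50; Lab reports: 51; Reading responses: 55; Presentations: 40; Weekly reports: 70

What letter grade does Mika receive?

D

Discussion score 60 ≥ 40: minimum met.
Weighted total:
  Discussion 60 × 0.19 = 11.4
  Written exam 100 × 0.11 = 11
  Reflections 50 × 0.15 = 7.5
  Lab reports 51 × 0.12 = 6.12
  Reading responses 55 × 0.19 = 10.45
  Presentations 40 × 0.08 = 3.2
  Weekly reports 70 × 0.16 = 11.2
Sum = 60.87
60.87 is ≥ 60 and < 70 → D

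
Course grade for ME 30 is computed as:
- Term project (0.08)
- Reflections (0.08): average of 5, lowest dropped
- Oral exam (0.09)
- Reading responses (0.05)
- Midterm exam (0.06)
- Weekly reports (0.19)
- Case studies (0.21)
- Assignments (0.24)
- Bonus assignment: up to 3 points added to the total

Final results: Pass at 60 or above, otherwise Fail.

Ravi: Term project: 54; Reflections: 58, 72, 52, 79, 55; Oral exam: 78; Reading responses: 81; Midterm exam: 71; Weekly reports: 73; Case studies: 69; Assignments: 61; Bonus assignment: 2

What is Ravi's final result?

Pass

Reflections: drop 52 → average of remaining 4 = 264/4 = 66
Weighted total:
  Term project 54 × 0.08 = 4.32
  Reflections 66 × 0.08 = 5.28
  Oral exam 78 × 0.09 = 7.02
  Reading responses 81 × 0.05 = 4.05
  Midterm exam 71 × 0.06 = 4.26
  Weekly reports 73 × 0.19 = 13.87
  Case studies 69 × 0.21 = 14.49
  Assignments 61 × 0.24 = 14.64
Sum = 67.93
Bonus assignment: 67.93 + 2 = 69.93
69.93 ≥ 60 → Pass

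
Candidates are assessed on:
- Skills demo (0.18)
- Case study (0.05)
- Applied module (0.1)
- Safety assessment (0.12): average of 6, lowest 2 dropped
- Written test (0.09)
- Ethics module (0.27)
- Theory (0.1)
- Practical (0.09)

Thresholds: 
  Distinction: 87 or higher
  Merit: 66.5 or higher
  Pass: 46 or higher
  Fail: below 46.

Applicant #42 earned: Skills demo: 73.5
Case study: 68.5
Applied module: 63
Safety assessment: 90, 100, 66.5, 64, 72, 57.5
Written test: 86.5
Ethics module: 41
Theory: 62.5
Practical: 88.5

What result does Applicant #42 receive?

Safety assessment: drop 57.5, 64 → average of remaining 4 = 328.5/4 = 82.125
Weighted total:
  Skills demo 73.5 × 0.18 = 13.23
  Case study 68.5 × 0.05 = 3.425
  Applied module 63 × 0.1 = 6.3
  Safety assessment 82.125 × 0.12 = 9.855
  Written test 86.5 × 0.09 = 7.785
  Ethics module 41 × 0.27 = 11.07
  Theory 62.5 × 0.1 = 6.25
  Practical 88.5 × 0.09 = 7.965
Sum = 65.88
65.88 is ≥ 46 and < 66.5 → Pass

Pass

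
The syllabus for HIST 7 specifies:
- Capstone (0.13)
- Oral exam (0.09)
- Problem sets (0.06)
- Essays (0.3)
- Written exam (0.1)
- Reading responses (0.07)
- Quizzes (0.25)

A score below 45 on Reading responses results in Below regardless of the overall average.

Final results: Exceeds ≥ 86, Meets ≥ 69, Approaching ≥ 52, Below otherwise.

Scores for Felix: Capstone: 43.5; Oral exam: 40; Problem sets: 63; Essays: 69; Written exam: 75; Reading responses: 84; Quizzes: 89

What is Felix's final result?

Meets

Reading responses score 84 ≥ 45: minimum met.
Weighted total:
  Capstone 43.5 × 0.13 = 5.655
  Oral exam 40 × 0.09 = 3.6
  Problem sets 63 × 0.06 = 3.78
  Essays 69 × 0.3 = 20.7
  Written exam 75 × 0.1 = 7.5
  Reading responses 84 × 0.07 = 5.88
  Quizzes 89 × 0.25 = 22.25
Sum = 69.365
69.365 is ≥ 69 and < 86 → Meets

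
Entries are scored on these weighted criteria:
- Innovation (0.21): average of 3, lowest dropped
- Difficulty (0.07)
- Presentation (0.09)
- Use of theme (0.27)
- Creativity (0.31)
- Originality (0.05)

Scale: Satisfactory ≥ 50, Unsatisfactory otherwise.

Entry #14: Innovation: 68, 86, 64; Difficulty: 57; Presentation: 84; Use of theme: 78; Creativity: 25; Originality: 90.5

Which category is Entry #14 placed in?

Innovation: drop 64 → average of remaining 2 = 154/2 = 77
Weighted total:
  Innovation 77 × 0.21 = 16.17
  Difficulty 57 × 0.07 = 3.99
  Presentation 84 × 0.09 = 7.56
  Use of theme 78 × 0.27 = 21.06
  Creativity 25 × 0.31 = 7.75
  Originality 90.5 × 0.05 = 4.525
Sum = 61.055
61.055 ≥ 50 → Satisfactory

Satisfactory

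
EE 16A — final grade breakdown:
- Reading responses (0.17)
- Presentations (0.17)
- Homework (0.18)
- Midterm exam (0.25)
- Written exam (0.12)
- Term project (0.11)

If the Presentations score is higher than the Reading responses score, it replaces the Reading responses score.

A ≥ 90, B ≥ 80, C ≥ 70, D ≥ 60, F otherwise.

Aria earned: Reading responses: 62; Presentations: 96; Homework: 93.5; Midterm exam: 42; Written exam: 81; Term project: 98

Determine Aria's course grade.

B

Presentations (96) > Reading responses (62), so Reading responses counts as 96.
Weighted total:
  Reading responses 96 × 0.17 = 16.32
  Presentations 96 × 0.17 = 16.32
  Homework 93.5 × 0.18 = 16.83
  Midterm exam 42 × 0.25 = 10.5
  Written exam 81 × 0.12 = 9.72
  Term project 98 × 0.11 = 10.78
Sum = 80.47
80.47 is ≥ 80 and < 90 → B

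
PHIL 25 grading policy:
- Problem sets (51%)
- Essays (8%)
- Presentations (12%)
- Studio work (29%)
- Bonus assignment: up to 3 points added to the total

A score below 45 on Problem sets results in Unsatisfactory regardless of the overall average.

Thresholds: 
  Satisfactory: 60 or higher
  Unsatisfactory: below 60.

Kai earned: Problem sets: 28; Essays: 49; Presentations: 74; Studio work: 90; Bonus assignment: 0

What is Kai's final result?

Problem sets score 28 < 45: minimum not met.
Weighted total:
  Problem sets 28 × 0.51 = 14.28
  Essays 49 × 0.08 = 3.92
  Presentations 74 × 0.12 = 8.88
  Studio work 90 × 0.29 = 26.1
Sum = 53.18
Bonus assignment: 53.18 + 0 = 53.18
Because the Problem sets minimum was not met, the result is Unsatisfactory.

Unsatisfactory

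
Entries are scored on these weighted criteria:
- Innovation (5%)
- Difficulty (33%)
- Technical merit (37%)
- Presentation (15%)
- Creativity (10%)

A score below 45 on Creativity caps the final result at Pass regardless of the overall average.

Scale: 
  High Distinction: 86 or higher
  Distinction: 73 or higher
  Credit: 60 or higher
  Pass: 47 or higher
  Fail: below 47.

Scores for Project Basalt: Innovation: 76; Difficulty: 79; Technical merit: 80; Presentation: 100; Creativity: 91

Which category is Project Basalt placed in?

Distinction

Creativity score 91 ≥ 45: minimum met.
Weighted total:
  Innovation 76 × 0.05 = 3.8
  Difficulty 79 × 0.33 = 26.07
  Technical merit 80 × 0.37 = 29.6
  Presentation 100 × 0.15 = 15
  Creativity 91 × 0.1 = 9.1
Sum = 83.57
83.57 is ≥ 73 and < 86 → Distinction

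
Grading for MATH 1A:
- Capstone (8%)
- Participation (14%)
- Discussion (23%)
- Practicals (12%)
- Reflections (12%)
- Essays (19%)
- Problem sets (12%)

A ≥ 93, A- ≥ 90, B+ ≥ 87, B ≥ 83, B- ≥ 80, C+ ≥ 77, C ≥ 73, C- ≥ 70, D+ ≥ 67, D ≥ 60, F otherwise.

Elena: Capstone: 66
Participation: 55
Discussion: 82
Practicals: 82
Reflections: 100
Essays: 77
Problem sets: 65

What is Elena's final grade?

Weighted total:
  Capstone 66 × 0.08 = 5.28
  Participation 55 × 0.14 = 7.7
  Discussion 82 × 0.23 = 18.86
  Practicals 82 × 0.12 = 9.84
  Reflections 100 × 0.12 = 12
  Essays 77 × 0.19 = 14.63
  Problem sets 65 × 0.12 = 7.8
Sum = 76.11
76.11 is ≥ 73 and < 77 → C

C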